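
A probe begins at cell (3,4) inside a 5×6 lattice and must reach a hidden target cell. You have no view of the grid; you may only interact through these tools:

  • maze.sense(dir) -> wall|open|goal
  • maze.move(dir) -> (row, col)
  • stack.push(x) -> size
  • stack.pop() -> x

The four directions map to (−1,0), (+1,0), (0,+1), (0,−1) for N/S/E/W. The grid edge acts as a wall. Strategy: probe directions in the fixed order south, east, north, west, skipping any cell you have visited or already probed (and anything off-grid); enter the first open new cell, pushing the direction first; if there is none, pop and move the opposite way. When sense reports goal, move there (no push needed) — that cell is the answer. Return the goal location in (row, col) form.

Then maze.sense(south), which returns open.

Calling stack.push(south), and see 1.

I use maze.move(south), giving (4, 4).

I run maze.sense(east), giving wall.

I try maze.sense(west), yielding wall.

I try stack.pop(), and observe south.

I use maze.move(north), and get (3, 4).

I try maze.sense(east), : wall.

Then maze.sense(north), which returns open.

Calling stack.push(north), : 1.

I call maze.move(north), — result: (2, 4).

Next I call maze.sense(east), : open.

I invoke stack.push(east), giving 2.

Invoking maze.move(east), — result: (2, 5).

Invoking maze.sense(north), and get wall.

Using stack.pop, giving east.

I call maze.move(west), and get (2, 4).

Invoking maze.sense(north), and observe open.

I use stack.push(north), yielding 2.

Then maze.move(north), and observe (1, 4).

Calling maze.sense(north), — result: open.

I call stack.push(north), and observe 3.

Calling maze.move(north), giving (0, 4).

Now I run maze.sense(east), — result: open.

Next I call stack.push(east), : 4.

Next I call maze.move(east), : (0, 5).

Next I call stack.pop(), yielding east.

Then maze.move(west), and get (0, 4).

Now I run maze.sense(west), → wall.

I use stack.pop, → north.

Then maze.move(south), and see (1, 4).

I call maze.sense(west), and see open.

Using stack.push(west), yielding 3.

Then maze.move(west), and get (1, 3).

I call maze.sense(south), which returns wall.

I invoke maze.sense(west), and observe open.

Now I run stack.push(west), which returns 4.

Next I call maze.move(west), yielding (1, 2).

I call maze.sense(south), which returns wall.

Now I run maze.sense(north), yielding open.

I invoke stack.push(north), and observe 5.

Using maze.move(north), yielding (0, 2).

I run maze.sense(west), — result: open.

Now I run stack.push(west), giving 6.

Then maze.move(west), giving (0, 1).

Calling maze.sense(south), and observe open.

Now I run stack.push(south), : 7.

I use maze.move(south), and observe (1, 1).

Then maze.sense(south), which returns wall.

Calling maze.sense(west), : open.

Then stack.push(west), which returns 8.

I call maze.move(west), : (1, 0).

I invoke maze.sense(south), yielding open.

I invoke stack.push(south), and get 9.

I invoke maze.move(south), — result: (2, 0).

Next I call maze.sense(south), yielding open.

Using stack.push(south), and observe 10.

Using maze.move(south), : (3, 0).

I run maze.sense(south), — result: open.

Next I call stack.push(south), and get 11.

Next I call maze.move(south), → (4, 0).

I invoke maze.sense(east), — result: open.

Invoking stack.push(east), which returns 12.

Next I call maze.move(east), → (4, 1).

Calling maze.sense(east), : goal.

Next I call maze.move(east), — result: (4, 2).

Answer: (4, 2)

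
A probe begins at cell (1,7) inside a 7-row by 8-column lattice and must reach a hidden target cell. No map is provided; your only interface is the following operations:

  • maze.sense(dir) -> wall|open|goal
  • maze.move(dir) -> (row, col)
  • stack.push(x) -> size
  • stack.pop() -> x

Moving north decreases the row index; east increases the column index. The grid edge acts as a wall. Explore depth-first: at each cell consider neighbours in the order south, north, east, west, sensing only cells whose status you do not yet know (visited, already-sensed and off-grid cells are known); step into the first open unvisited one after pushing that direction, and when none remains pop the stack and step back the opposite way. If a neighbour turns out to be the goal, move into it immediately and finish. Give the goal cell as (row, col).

→ sense(south)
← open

→ push(south)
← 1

→ move(south)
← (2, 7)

→ sense(south)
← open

→ push(south)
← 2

→ move(south)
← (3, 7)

→ sense(south)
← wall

→ sense(west)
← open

→ push(west)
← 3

→ move(west)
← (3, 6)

→ sense(south)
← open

→ push(south)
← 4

→ move(south)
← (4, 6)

→ sense(south)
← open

→ push(south)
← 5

→ move(south)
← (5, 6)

→ sense(south)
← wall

→ sense(east)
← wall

→ sense(west)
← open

→ push(west)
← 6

→ move(west)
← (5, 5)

→ sense(south)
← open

→ push(south)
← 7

→ move(south)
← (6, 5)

→ sense(west)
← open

→ push(west)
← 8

→ move(west)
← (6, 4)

→ sense(north)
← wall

→ sense(west)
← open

→ push(west)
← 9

→ move(west)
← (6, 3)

→ sense(north)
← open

→ push(north)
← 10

→ move(north)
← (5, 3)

→ sense(north)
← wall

→ sense(west)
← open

→ push(west)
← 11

→ move(west)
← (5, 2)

→ sense(south)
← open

→ push(south)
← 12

→ move(south)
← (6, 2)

→ sense(west)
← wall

→ pop()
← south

→ move(north)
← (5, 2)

→ sense(north)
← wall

→ sense(west)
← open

→ push(west)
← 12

→ move(west)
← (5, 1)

→ sense(north)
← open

→ push(north)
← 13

→ move(north)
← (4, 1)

→ sense(north)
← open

→ push(north)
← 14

→ move(north)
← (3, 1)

→ sense(north)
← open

→ push(north)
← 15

→ move(north)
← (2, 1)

→ sense(north)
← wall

→ sense(east)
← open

→ push(east)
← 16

→ move(east)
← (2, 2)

→ sense(south)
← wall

→ sense(north)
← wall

→ sense(east)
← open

→ push(east)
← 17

→ move(east)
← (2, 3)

→ sense(south)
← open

→ push(south)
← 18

→ move(south)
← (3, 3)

→ sense(east)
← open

→ push(east)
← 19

→ move(east)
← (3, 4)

→ sense(south)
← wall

→ sense(north)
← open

→ push(north)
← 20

→ move(north)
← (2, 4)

→ sense(north)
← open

→ push(north)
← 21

→ move(north)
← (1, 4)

→ sense(north)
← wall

→ sense(east)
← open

→ push(east)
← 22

→ move(east)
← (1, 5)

→ sense(south)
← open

→ push(south)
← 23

→ move(south)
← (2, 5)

→ sense(south)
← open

→ push(south)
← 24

→ move(south)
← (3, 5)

→ sense(south)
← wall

→ pop()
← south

→ move(north)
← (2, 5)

→ sense(east)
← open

→ push(east)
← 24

→ move(east)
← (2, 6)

→ sense(north)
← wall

→ pop()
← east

→ move(west)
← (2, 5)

→ pop()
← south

→ move(north)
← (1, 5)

→ sense(north)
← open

→ push(north)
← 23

→ move(north)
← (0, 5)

→ sense(east)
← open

→ push(east)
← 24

→ move(east)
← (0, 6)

→ sense(east)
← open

→ push(east)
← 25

→ move(east)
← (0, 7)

→ pop()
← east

→ move(west)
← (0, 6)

→ pop()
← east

→ move(west)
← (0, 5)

→ pop()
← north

→ move(south)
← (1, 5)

→ pop()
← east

→ move(west)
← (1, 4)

→ sense(west)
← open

→ push(west)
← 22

→ move(west)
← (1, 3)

→ sense(north)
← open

→ push(north)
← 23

→ move(north)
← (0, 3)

→ sense(west)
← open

→ push(west)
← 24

→ move(west)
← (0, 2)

→ sense(west)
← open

→ push(west)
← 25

→ move(west)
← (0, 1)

→ sense(west)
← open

→ push(west)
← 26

→ move(west)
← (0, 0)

→ sense(south)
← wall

→ pop()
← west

→ move(east)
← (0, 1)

→ pop()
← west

→ move(east)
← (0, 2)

→ pop()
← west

→ move(east)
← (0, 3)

→ pop()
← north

→ move(south)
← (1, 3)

→ pop()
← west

→ move(east)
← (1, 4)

→ pop()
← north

→ move(south)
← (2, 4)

→ pop()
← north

→ move(south)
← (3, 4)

→ pop()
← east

→ move(west)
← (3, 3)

→ pop()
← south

→ move(north)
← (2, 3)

→ pop()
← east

→ move(west)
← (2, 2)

→ pop()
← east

→ move(west)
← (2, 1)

→ sense(west)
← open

→ push(west)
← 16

→ move(west)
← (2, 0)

→ sense(south)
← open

→ push(south)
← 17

→ move(south)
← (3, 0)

→ sense(south)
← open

→ push(south)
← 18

→ move(south)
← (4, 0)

→ sense(south)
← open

→ push(south)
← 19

→ move(south)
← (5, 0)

→ sense(south)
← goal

→ move(south)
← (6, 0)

Answer: (6, 0)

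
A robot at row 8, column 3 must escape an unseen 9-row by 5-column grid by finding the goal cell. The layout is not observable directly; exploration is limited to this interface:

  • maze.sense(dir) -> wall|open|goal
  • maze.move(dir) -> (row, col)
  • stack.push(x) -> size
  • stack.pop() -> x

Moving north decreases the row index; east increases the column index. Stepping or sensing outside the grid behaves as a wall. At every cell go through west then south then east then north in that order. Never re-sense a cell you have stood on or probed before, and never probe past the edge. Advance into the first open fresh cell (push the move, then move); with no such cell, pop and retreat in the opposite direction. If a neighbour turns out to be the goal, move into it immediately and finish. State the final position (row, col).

I run maze.sense on dir='west', and observe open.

Now I run stack.push on x='west', yielding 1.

Then maze.move on dir='west', and get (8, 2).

I run maze.sense on dir='west', and see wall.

I invoke maze.sense on dir='north', and see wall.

Using stack.pop, yielding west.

Using maze.move on dir='east', yielding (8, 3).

I try maze.sense on dir='east', and see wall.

I invoke maze.sense on dir='north', : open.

Now I run stack.push on x='north', yielding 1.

I invoke maze.move on dir='north', and observe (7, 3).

Invoking maze.sense on dir='east', : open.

Next I call stack.push on x='east', and get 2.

I run maze.move on dir='east', — result: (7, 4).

I call maze.sense on dir='north', → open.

Calling stack.push on x='north', → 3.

I try maze.move on dir='north', → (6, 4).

Calling maze.sense on dir='west', : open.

I try stack.push on x='west', yielding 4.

I try maze.move on dir='west', which returns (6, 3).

Now I run maze.sense on dir='west', → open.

I call stack.push on x='west', and observe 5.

Next I call maze.move on dir='west', — result: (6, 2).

Next I call maze.sense on dir='west', which returns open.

I run stack.push on x='west', → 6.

Invoking maze.move on dir='west', yielding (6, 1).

Next I call maze.sense on dir='west', and observe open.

Invoking stack.push on x='west', which returns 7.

Then maze.move on dir='west', and see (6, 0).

Then maze.sense on dir='south', giving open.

Then stack.push on x='south', — result: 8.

I call maze.move on dir='south', giving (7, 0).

Now I run maze.sense on dir='south', and see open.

I call stack.push on x='south', and observe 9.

I use maze.move on dir='south', and get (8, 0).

I use stack.pop(), and see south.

Now I run maze.move on dir='north', → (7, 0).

I call maze.sense on dir='east', which returns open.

I call stack.push on x='east', and get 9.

I run maze.move on dir='east', → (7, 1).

Using stack.pop, and get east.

I try maze.move on dir='west', and see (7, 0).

Next I call stack.pop, : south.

I invoke maze.move on dir='north', — result: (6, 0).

Then maze.sense on dir='north', and observe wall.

Next I call stack.pop, and get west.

I try maze.move on dir='east', → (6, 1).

I invoke maze.sense on dir='north', and see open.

Using stack.push on x='north', : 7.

Using maze.move on dir='north', — result: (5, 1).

Next I call maze.sense on dir='east', yielding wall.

I invoke maze.sense on dir='north', : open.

I use stack.push on x='north', and get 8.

I invoke maze.move on dir='north', : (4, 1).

Next I call maze.sense on dir='west', → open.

Now I run stack.push on x='west', and get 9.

Then maze.move on dir='west', giving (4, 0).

I call maze.sense on dir='north', and get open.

Now I run stack.push on x='north', : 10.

I run maze.move on dir='north', and observe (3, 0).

I try maze.sense on dir='east', → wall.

I run maze.sense on dir='north', and see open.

Invoking stack.push on x='north', and observe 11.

Invoking maze.move on dir='north', : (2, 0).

I run maze.sense on dir='east', yielding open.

Now I run stack.push on x='east', and get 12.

I try maze.move on dir='east', → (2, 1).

Using maze.sense on dir='east', : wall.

Using maze.sense on dir='north', and get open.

I run stack.push on x='north', — result: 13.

I run maze.move on dir='north', yielding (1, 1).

I invoke maze.sense on dir='west', and see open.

I run stack.push on x='west', and get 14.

I invoke maze.move on dir='west', and observe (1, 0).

I invoke maze.sense on dir='north', → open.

Then stack.push on x='north', yielding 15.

Invoking maze.move on dir='north', → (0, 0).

Next I call maze.sense on dir='east', yielding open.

I use stack.push on x='east', and observe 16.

Calling maze.move on dir='east', and get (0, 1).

I call maze.sense on dir='east', giving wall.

I try stack.pop(), → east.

Using maze.move on dir='west', yielding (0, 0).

Next I call stack.pop, → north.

Then maze.move on dir='south', — result: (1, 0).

I try stack.pop, which returns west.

Then maze.move on dir='east', and get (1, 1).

I try maze.sense on dir='east', and see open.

I call stack.push on x='east', and get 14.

Now I run maze.move on dir='east', which returns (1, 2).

Invoking maze.sense on dir='east', → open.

Calling stack.push on x='east', and observe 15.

Now I run maze.move on dir='east', which returns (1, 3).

Now I run maze.sense on dir='south', : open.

Using stack.push on x='south', and see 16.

I call maze.move on dir='south', yielding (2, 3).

Then maze.sense on dir='south', and observe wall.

Using maze.sense on dir='east', and get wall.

Then stack.pop, giving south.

Then maze.move on dir='north', : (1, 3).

I use maze.sense on dir='east', — result: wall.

Calling maze.sense on dir='north', yielding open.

Calling stack.push on x='north', which returns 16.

Then maze.move on dir='north', which returns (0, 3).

Using maze.sense on dir='east', and see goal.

I use maze.move on dir='east', and see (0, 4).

Answer: (0, 4)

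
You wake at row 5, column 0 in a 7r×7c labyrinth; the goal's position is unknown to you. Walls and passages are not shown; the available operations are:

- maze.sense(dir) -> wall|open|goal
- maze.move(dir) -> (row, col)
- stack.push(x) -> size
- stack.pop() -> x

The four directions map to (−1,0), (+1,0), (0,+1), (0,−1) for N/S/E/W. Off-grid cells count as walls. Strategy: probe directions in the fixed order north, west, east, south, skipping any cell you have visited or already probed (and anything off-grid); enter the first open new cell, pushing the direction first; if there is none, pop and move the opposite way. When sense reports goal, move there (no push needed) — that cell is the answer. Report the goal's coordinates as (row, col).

>>> maze.sense dir→north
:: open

>>> stack.push x→north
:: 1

>>> maze.move dir→north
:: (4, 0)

>>> maze.sense dir→north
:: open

>>> stack.push x→north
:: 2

>>> maze.move dir→north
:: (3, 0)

>>> maze.sense dir→north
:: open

>>> stack.push x→north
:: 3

>>> maze.move dir→north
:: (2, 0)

>>> maze.sense dir→north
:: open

>>> stack.push x→north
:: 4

>>> maze.move dir→north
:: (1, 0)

>>> maze.sense dir→north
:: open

>>> stack.push x→north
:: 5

>>> maze.move dir→north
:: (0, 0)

>>> maze.sense dir→east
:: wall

>>> stack.pop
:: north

>>> maze.move dir→south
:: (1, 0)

>>> maze.sense dir→east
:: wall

>>> stack.pop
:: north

>>> maze.move dir→south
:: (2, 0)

>>> maze.sense dir→east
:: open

>>> stack.push x→east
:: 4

>>> maze.move dir→east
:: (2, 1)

>>> maze.sense dir→east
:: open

>>> stack.push x→east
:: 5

>>> maze.move dir→east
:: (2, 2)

>>> maze.sense dir→north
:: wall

>>> maze.sense dir→east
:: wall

>>> maze.sense dir→south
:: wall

>>> stack.pop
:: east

>>> maze.move dir→west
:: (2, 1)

>>> maze.sense dir→south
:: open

>>> stack.push x→south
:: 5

>>> maze.move dir→south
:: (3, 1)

>>> maze.sense dir→south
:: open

>>> stack.push x→south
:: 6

>>> maze.move dir→south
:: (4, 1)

>>> maze.sense dir→east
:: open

>>> stack.push x→east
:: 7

>>> maze.move dir→east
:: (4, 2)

>>> maze.sense dir→east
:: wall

>>> maze.sense dir→south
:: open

>>> stack.push x→south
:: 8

>>> maze.move dir→south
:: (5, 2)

>>> maze.sense dir→west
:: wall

>>> maze.sense dir→east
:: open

>>> stack.push x→east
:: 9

>>> maze.move dir→east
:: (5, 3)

>>> maze.sense dir→east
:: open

>>> stack.push x→east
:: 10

>>> maze.move dir→east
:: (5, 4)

>>> maze.sense dir→north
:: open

>>> stack.push x→north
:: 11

>>> maze.move dir→north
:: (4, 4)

>>> maze.sense dir→north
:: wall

>>> maze.sense dir→east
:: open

>>> stack.push x→east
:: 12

>>> maze.move dir→east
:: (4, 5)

>>> maze.sense dir→north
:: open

>>> stack.push x→north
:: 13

>>> maze.move dir→north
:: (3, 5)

>>> maze.sense dir→north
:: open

>>> stack.push x→north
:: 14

>>> maze.move dir→north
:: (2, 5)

>>> maze.sense dir→north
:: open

>>> stack.push x→north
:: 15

>>> maze.move dir→north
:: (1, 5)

>>> maze.sense dir→north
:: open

>>> stack.push x→north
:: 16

>>> maze.move dir→north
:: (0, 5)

>>> maze.sense dir→west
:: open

>>> stack.push x→west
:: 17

>>> maze.move dir→west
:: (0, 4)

>>> maze.sense dir→west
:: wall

>>> maze.sense dir→south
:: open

>>> stack.push x→south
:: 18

>>> maze.move dir→south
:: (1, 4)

>>> maze.sense dir→west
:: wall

>>> maze.sense dir→south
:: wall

>>> stack.pop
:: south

>>> maze.move dir→north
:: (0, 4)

>>> stack.pop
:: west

>>> maze.move dir→east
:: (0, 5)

>>> maze.sense dir→east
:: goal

>>> maze.move dir→east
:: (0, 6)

Answer: (0, 6)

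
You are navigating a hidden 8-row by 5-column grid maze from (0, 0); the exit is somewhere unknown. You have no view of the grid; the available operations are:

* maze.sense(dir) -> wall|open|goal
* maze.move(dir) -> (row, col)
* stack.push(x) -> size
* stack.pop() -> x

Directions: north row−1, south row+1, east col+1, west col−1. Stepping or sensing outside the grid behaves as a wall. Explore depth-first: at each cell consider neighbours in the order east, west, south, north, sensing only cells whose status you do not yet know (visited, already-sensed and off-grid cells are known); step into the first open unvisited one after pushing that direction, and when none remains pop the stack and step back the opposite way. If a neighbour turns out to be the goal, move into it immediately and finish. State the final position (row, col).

-> sense(dir='east')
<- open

-> push(x='east')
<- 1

-> move(dir='east')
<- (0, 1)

-> sense(dir='east')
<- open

-> push(x='east')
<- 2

-> move(dir='east')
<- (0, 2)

-> sense(dir='east')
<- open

-> push(x='east')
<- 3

-> move(dir='east')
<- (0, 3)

-> sense(dir='east')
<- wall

-> sense(dir='south')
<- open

-> push(x='south')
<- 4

-> move(dir='south')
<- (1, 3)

-> sense(dir='east')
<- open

-> push(x='east')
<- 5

-> move(dir='east')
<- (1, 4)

-> sense(dir='south')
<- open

-> push(x='south')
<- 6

-> move(dir='south')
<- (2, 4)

-> sense(dir='west')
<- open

-> push(x='west')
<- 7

-> move(dir='west')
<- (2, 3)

-> sense(dir='west')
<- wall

-> sense(dir='south')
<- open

-> push(x='south')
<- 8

-> move(dir='south')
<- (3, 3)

-> sense(dir='east')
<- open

-> push(x='east')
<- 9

-> move(dir='east')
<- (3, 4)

-> sense(dir='south')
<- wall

-> pop()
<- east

-> move(dir='west')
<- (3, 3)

-> sense(dir='west')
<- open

-> push(x='west')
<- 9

-> move(dir='west')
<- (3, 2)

-> sense(dir='west')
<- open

-> push(x='west')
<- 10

-> move(dir='west')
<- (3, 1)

-> sense(dir='west')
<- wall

-> sense(dir='south')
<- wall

-> sense(dir='north')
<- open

-> push(x='north')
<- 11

-> move(dir='north')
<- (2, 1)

-> sense(dir='west')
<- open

-> push(x='west')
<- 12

-> move(dir='west')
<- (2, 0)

-> sense(dir='north')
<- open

-> push(x='north')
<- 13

-> move(dir='north')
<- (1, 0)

-> sense(dir='east')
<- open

-> push(x='east')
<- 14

-> move(dir='east')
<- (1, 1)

-> sense(dir='east')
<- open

-> push(x='east')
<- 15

-> move(dir='east')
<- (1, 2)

-> pop()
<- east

-> move(dir='west')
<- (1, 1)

-> pop()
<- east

-> move(dir='west')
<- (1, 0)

-> pop()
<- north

-> move(dir='south')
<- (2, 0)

-> pop()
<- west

-> move(dir='east')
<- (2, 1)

-> pop()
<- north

-> move(dir='south')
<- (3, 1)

-> pop()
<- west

-> move(dir='east')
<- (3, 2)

-> sense(dir='south')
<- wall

-> pop()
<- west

-> move(dir='east')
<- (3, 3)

-> sense(dir='south')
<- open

-> push(x='south')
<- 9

-> move(dir='south')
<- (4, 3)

-> sense(dir='south')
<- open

-> push(x='south')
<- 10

-> move(dir='south')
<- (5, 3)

-> sense(dir='east')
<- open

-> push(x='east')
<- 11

-> move(dir='east')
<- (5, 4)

-> sense(dir='south')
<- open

-> push(x='south')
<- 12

-> move(dir='south')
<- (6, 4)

-> sense(dir='west')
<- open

-> push(x='west')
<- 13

-> move(dir='west')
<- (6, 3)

-> sense(dir='west')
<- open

-> push(x='west')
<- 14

-> move(dir='west')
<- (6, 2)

-> sense(dir='west')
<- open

-> push(x='west')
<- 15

-> move(dir='west')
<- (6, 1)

-> sense(dir='west')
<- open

-> push(x='west')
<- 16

-> move(dir='west')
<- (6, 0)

-> sense(dir='south')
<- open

-> push(x='south')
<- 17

-> move(dir='south')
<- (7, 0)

-> sense(dir='east')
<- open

-> push(x='east')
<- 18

-> move(dir='east')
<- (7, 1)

-> sense(dir='east')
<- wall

-> pop()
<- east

-> move(dir='west')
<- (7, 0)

-> pop()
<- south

-> move(dir='north')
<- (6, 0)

-> sense(dir='north')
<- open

-> push(x='north')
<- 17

-> move(dir='north')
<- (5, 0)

-> sense(dir='east')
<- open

-> push(x='east')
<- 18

-> move(dir='east')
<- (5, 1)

-> sense(dir='east')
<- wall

-> pop()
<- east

-> move(dir='west')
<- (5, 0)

-> sense(dir='north')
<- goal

-> move(dir='north')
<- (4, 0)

Answer: (4, 0)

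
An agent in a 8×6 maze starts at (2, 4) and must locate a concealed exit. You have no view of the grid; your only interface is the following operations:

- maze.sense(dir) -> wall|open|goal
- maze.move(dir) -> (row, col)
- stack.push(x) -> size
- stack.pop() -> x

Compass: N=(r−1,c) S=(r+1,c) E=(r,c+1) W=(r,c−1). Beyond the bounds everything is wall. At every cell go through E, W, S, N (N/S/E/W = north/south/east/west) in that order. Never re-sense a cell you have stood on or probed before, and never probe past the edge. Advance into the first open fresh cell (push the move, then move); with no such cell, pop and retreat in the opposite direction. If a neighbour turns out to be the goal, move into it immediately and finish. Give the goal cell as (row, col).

! 1. sense(dir='east') == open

! 2. push(x='east') == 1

! 3. move(dir='east') == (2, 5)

! 4. sense(dir='south') == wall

! 5. sense(dir='north') == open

! 6. push(x='north') == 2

! 7. move(dir='north') == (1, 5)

! 8. sense(dir='west') == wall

! 9. sense(dir='north') == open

! 10. push(x='north') == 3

! 11. move(dir='north') == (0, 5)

! 12. sense(dir='west') == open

! 13. push(x='west') == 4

! 14. move(dir='west') == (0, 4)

! 15. sense(dir='west') == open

! 16. push(x='west') == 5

! 17. move(dir='west') == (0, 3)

! 18. sense(dir='west') == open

! 19. push(x='west') == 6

! 20. move(dir='west') == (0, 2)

! 21. sense(dir='west') == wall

! 22. sense(dir='south') == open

! 23. push(x='south') == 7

! 24. move(dir='south') == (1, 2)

! 25. sense(dir='east') == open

! 26. push(x='east') == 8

! 27. move(dir='east') == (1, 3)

! 28. sense(dir='south') == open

! 29. push(x='south') == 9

! 30. move(dir='south') == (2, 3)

! 31. sense(dir='west') == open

! 32. push(x='west') == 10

! 33. move(dir='west') == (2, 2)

! 34. sense(dir='west') == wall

! 35. sense(dir='south') == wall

! 36. pop() == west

! 37. move(dir='east') == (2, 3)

! 38. sense(dir='south') == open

! 39. push(x='south') == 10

! 40. move(dir='south') == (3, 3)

! 41. sense(dir='east') == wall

! 42. sense(dir='south') == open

! 43. push(x='south') == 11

! 44. move(dir='south') == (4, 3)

! 45. sense(dir='east') == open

! 46. push(x='east') == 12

! 47. move(dir='east') == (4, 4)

! 48. sense(dir='east') == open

! 49. push(x='east') == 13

! 50. move(dir='east') == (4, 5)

! 51. sense(dir='south') == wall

! 52. pop() == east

! 53. move(dir='west') == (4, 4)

! 54. sense(dir='south') == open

! 55. push(x='south') == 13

! 56. move(dir='south') == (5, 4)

! 57. sense(dir='west') == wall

! 58. sense(dir='south') == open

! 59. push(x='south') == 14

! 60. move(dir='south') == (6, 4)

! 61. sense(dir='east') == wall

! 62. sense(dir='west') == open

! 63. push(x='west') == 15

! 64. move(dir='west') == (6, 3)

! 65. sense(dir='west') == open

! 66. push(x='west') == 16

! 67. move(dir='west') == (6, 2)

! 68. sense(dir='west') == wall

! 69. sense(dir='south') == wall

! 70. sense(dir='north') == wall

! 71. pop() == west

! 72. move(dir='east') == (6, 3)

! 73. sense(dir='south') == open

! 74. push(x='south') == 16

! 75. move(dir='south') == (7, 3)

! 76. sense(dir='east') == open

! 77. push(x='east') == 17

! 78. move(dir='east') == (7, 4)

! 79. sense(dir='east') == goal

! 80. move(dir='east') == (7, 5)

Answer: (7, 5)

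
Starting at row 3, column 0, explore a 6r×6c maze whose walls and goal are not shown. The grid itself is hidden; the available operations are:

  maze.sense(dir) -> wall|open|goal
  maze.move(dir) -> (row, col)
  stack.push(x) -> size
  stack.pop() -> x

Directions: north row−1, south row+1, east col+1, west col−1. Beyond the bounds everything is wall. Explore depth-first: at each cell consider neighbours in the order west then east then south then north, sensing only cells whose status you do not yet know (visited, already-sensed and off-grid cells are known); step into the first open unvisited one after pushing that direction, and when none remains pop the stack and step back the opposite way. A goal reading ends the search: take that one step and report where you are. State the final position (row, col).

-> sense(dir='east')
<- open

-> push(x='east')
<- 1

-> move(dir='east')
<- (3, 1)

-> sense(dir='east')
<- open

-> push(x='east')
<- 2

-> move(dir='east')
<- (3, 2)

-> sense(dir='east')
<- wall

-> sense(dir='south')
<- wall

-> sense(dir='north')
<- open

-> push(x='north')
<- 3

-> move(dir='north')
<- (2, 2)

-> sense(dir='west')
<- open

-> push(x='west')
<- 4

-> move(dir='west')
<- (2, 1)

-> sense(dir='west')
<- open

-> push(x='west')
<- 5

-> move(dir='west')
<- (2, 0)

-> sense(dir='north')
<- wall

-> pop()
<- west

-> move(dir='east')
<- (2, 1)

-> sense(dir='north')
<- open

-> push(x='north')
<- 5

-> move(dir='north')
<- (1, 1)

-> sense(dir='east')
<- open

-> push(x='east')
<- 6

-> move(dir='east')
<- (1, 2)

-> sense(dir='east')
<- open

-> push(x='east')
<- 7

-> move(dir='east')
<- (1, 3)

-> sense(dir='east')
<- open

-> push(x='east')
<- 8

-> move(dir='east')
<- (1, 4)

-> sense(dir='east')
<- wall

-> sense(dir='south')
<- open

-> push(x='south')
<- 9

-> move(dir='south')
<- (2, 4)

-> sense(dir='west')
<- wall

-> sense(dir='east')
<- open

-> push(x='east')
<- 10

-> move(dir='east')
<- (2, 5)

-> sense(dir='south')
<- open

-> push(x='south')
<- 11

-> move(dir='south')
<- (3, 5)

-> sense(dir='west')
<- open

-> push(x='west')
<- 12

-> move(dir='west')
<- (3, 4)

-> sense(dir='south')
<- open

-> push(x='south')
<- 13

-> move(dir='south')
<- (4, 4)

-> sense(dir='west')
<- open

-> push(x='west')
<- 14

-> move(dir='west')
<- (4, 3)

-> sense(dir='south')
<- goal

-> move(dir='south')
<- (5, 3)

Answer: (5, 3)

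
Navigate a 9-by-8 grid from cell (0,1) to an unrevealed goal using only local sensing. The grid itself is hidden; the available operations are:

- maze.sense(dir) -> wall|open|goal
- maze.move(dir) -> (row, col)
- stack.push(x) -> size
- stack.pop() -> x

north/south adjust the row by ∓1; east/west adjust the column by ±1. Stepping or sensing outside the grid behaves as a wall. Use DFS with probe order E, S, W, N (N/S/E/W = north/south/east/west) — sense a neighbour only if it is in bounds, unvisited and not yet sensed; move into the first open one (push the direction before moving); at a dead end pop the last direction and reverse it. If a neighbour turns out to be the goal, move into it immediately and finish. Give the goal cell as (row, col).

I try sense on dir→east, and see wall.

Calling sense on dir→south, → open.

I run push on x→south, : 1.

I call move on dir→south, and observe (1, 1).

I run sense on dir→east, → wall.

Then sense on dir→south, yielding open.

I call push on x→south, which returns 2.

Calling move on dir→south, which returns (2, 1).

I try sense on dir→east, yielding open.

I invoke push on x→east, — result: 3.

I use move on dir→east, → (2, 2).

I use sense on dir→east, : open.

Using push on x→east, yielding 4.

I try move on dir→east, → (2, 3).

Now I run sense on dir→east, which returns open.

Invoking push on x→east, and observe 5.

I invoke move on dir→east, and observe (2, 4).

I run sense on dir→east, and observe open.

I try push on x→east, which returns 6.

I call move on dir→east, and get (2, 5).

I call sense on dir→east, yielding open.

Calling push on x→east, and get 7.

I try move on dir→east, : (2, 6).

Using sense on dir→east, giving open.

Now I run push on x→east, : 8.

Calling move on dir→east, — result: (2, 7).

Now I run sense on dir→south, and see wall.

I try sense on dir→north, — result: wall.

I run pop, and observe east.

I use move on dir→west, → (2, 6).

Using sense on dir→south, which returns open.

I invoke push on x→south, and see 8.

I run move on dir→south, which returns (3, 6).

Invoking sense on dir→south, and observe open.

Now I run push on x→south, which returns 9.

Then move on dir→south, — result: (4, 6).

I run sense on dir→east, and see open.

Next I call push on x→east, → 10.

Now I run move on dir→east, and get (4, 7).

I run sense on dir→south, giving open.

I run push on x→south, → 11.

I call move on dir→south, and see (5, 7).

I invoke sense on dir→south, and see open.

Invoking push on x→south, which returns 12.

I try move on dir→south, yielding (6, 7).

Now I run sense on dir→south, which returns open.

Invoking push on x→south, and get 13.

Now I run move on dir→south, and get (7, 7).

Using sense on dir→south, yielding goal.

I try move on dir→south, and see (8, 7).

Answer: (8, 7)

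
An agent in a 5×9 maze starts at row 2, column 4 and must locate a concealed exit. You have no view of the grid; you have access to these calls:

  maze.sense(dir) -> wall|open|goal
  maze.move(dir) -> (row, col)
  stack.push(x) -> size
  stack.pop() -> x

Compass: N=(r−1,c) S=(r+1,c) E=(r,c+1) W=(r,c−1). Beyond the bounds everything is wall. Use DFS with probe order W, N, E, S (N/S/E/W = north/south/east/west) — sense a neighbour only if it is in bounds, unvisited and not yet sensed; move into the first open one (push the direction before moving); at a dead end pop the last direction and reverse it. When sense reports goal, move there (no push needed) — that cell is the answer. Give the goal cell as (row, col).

[in] maze.sense dir→west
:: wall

[in] maze.sense dir→north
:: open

[in] stack.push x→north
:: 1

[in] maze.move dir→north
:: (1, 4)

[in] maze.sense dir→west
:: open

[in] stack.push x→west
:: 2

[in] maze.move dir→west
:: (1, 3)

[in] maze.sense dir→west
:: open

[in] stack.push x→west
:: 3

[in] maze.move dir→west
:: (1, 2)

[in] maze.sense dir→west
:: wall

[in] maze.sense dir→north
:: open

[in] stack.push x→north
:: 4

[in] maze.move dir→north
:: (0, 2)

[in] maze.sense dir→west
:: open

[in] stack.push x→west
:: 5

[in] maze.move dir→west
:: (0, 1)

[in] maze.sense dir→west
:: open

[in] stack.push x→west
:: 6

[in] maze.move dir→west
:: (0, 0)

[in] maze.sense dir→south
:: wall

[in] stack.pop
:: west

[in] maze.move dir→east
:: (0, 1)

[in] stack.pop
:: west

[in] maze.move dir→east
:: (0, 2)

[in] maze.sense dir→east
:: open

[in] stack.push x→east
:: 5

[in] maze.move dir→east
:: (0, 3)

[in] maze.sense dir→east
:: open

[in] stack.push x→east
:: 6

[in] maze.move dir→east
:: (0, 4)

[in] maze.sense dir→east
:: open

[in] stack.push x→east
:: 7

[in] maze.move dir→east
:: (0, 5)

[in] maze.sense dir→east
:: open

[in] stack.push x→east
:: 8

[in] maze.move dir→east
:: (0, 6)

[in] maze.sense dir→east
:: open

[in] stack.push x→east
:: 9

[in] maze.move dir→east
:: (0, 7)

[in] maze.sense dir→east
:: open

[in] stack.push x→east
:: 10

[in] maze.move dir→east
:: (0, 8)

[in] maze.sense dir→south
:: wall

[in] stack.pop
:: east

[in] maze.move dir→west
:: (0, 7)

[in] maze.sense dir→south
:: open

[in] stack.push x→south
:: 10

[in] maze.move dir→south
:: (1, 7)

[in] maze.sense dir→west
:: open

[in] stack.push x→west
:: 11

[in] maze.move dir→west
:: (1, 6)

[in] maze.sense dir→west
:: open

[in] stack.push x→west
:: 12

[in] maze.move dir→west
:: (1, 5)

[in] maze.sense dir→south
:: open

[in] stack.push x→south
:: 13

[in] maze.move dir→south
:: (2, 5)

[in] maze.sense dir→east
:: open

[in] stack.push x→east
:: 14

[in] maze.move dir→east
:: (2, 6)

[in] maze.sense dir→east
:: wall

[in] maze.sense dir→south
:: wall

[in] stack.pop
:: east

[in] maze.move dir→west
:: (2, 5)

[in] maze.sense dir→south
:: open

[in] stack.push x→south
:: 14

[in] maze.move dir→south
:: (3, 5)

[in] maze.sense dir→west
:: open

[in] stack.push x→west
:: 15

[in] maze.move dir→west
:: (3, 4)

[in] maze.sense dir→west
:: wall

[in] maze.sense dir→south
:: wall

[in] stack.pop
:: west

[in] maze.move dir→east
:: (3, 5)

[in] maze.sense dir→south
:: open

[in] stack.push x→south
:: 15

[in] maze.move dir→south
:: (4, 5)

[in] maze.sense dir→east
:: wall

[in] stack.pop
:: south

[in] maze.move dir→north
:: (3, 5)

[in] stack.pop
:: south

[in] maze.move dir→north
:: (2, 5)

[in] stack.pop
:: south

[in] maze.move dir→north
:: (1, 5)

[in] stack.pop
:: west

[in] maze.move dir→east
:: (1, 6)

[in] stack.pop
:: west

[in] maze.move dir→east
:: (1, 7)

[in] stack.pop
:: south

[in] maze.move dir→north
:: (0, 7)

[in] stack.pop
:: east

[in] maze.move dir→west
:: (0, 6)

[in] stack.pop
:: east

[in] maze.move dir→west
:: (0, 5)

[in] stack.pop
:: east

[in] maze.move dir→west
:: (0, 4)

[in] stack.pop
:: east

[in] maze.move dir→west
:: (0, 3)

[in] stack.pop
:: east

[in] maze.move dir→west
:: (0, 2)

[in] stack.pop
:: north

[in] maze.move dir→south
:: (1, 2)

[in] maze.sense dir→south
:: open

[in] stack.push x→south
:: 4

[in] maze.move dir→south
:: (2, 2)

[in] maze.sense dir→west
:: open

[in] stack.push x→west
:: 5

[in] maze.move dir→west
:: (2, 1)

[in] maze.sense dir→west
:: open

[in] stack.push x→west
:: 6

[in] maze.move dir→west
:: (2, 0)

[in] maze.sense dir→south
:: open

[in] stack.push x→south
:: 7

[in] maze.move dir→south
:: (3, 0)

[in] maze.sense dir→east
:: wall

[in] maze.sense dir→south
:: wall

[in] stack.pop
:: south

[in] maze.move dir→north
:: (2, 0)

[in] stack.pop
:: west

[in] maze.move dir→east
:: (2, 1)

[in] stack.pop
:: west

[in] maze.move dir→east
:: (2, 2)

[in] maze.sense dir→south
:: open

[in] stack.push x→south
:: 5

[in] maze.move dir→south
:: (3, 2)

[in] maze.sense dir→south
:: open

[in] stack.push x→south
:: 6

[in] maze.move dir→south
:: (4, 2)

[in] maze.sense dir→west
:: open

[in] stack.push x→west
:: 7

[in] maze.move dir→west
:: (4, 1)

[in] stack.pop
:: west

[in] maze.move dir→east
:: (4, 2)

[in] maze.sense dir→east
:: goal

[in] maze.move dir→east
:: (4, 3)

Answer: (4, 3)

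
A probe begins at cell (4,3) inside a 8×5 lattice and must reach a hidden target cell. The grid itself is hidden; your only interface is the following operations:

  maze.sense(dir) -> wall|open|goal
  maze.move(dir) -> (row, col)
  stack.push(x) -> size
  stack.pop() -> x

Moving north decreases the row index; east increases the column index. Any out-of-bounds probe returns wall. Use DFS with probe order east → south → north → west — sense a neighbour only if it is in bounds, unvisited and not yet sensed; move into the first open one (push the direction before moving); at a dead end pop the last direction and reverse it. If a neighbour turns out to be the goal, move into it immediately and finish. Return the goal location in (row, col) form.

Do: maze.sense[east]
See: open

Do: stack.push[east]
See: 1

Do: maze.move[east]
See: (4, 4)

Do: maze.sense[south]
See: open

Do: stack.push[south]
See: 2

Do: maze.move[south]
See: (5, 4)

Do: maze.sense[south]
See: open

Do: stack.push[south]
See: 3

Do: maze.move[south]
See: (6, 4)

Do: maze.sense[south]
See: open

Do: stack.push[south]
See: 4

Do: maze.move[south]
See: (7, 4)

Do: maze.sense[west]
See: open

Do: stack.push[west]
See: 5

Do: maze.move[west]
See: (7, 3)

Do: maze.sense[north]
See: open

Do: stack.push[north]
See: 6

Do: maze.move[north]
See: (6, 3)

Do: maze.sense[north]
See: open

Do: stack.push[north]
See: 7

Do: maze.move[north]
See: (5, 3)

Do: maze.sense[west]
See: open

Do: stack.push[west]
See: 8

Do: maze.move[west]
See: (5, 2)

Do: maze.sense[south]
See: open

Do: stack.push[south]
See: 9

Do: maze.move[south]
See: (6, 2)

Do: maze.sense[south]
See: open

Do: stack.push[south]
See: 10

Do: maze.move[south]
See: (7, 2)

Do: maze.sense[west]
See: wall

Do: stack.pop[]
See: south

Do: maze.move[north]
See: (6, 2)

Do: maze.sense[west]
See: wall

Do: stack.pop[]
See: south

Do: maze.move[north]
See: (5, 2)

Do: maze.sense[north]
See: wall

Do: maze.sense[west]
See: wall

Do: stack.pop[]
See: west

Do: maze.move[east]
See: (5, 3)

Do: stack.pop[]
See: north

Do: maze.move[south]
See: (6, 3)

Do: stack.pop[]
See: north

Do: maze.move[south]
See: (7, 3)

Do: stack.pop[]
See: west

Do: maze.move[east]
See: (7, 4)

Do: stack.pop[]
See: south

Do: maze.move[north]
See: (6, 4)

Do: stack.pop[]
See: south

Do: maze.move[north]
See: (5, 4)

Do: stack.pop[]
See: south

Do: maze.move[north]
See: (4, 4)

Do: maze.sense[north]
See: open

Do: stack.push[north]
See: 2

Do: maze.move[north]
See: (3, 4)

Do: maze.sense[north]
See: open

Do: stack.push[north]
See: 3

Do: maze.move[north]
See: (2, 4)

Do: maze.sense[north]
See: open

Do: stack.push[north]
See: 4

Do: maze.move[north]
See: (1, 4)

Do: maze.sense[north]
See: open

Do: stack.push[north]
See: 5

Do: maze.move[north]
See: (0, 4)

Do: maze.sense[west]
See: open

Do: stack.push[west]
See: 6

Do: maze.move[west]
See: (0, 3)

Do: maze.sense[south]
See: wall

Do: maze.sense[west]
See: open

Do: stack.push[west]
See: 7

Do: maze.move[west]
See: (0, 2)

Do: maze.sense[south]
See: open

Do: stack.push[south]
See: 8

Do: maze.move[south]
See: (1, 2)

Do: maze.sense[south]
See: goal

Do: maze.move[south]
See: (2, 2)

Answer: (2, 2)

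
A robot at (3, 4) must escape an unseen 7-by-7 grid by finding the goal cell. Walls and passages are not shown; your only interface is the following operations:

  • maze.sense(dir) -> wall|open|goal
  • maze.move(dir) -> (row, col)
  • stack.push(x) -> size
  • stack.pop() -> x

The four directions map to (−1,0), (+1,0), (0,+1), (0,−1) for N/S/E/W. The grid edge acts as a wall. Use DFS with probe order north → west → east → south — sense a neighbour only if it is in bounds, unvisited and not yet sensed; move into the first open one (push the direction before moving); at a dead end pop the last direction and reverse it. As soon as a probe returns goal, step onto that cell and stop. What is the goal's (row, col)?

I try maze.sense using north, giving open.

Then stack.push using north, — result: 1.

Then maze.move using north, : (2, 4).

Invoking maze.sense using north, — result: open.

I use stack.push using north, which returns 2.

I call maze.move using north, giving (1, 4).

I call maze.sense using north, giving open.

Then stack.push using north, yielding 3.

Using maze.move using north, : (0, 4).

I use maze.sense using west, and observe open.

I try stack.push using west, which returns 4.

I try maze.move using west, → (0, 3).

I call maze.sense using west, and observe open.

I run stack.push using west, giving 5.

I run maze.move using west, which returns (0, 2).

Calling maze.sense using west, which returns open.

Calling stack.push using west, giving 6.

I use maze.move using west, and observe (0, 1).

Now I run maze.sense using west, and see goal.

I try maze.move using west, giving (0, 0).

Answer: (0, 0)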